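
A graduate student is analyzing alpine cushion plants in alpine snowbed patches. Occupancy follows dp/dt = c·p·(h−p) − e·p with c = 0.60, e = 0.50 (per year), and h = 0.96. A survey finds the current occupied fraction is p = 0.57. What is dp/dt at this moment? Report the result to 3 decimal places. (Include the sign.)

-0.152

Colonization term: c·p·(h−p) = 0.60×0.57×0.3900 = 0.13338.
Extinction term: e·p = 0.28500.
dp/dt = 0.13338 − 0.28500 = -0.15162.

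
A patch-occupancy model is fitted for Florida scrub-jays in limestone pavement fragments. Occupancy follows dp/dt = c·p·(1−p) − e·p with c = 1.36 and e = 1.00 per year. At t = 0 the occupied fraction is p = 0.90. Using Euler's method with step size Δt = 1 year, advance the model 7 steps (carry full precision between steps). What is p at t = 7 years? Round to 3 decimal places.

0.238

Update rule: p ← p + [c·p·(1−p) − e·p]·Δt with Δt = 1.
p: 0.90000 → 0.12240  (Δp = -0.77760)
p: 0.12240 → 0.14609  (Δp = +0.02369)
p: 0.14609 → 0.16966  (Δp = +0.02357)
p: 0.16966 → 0.19159  (Δp = +0.02193)
p: 0.19159 → 0.21064  (Δp = +0.01905)
p: 0.21064 → 0.22613  (Δp = +0.01549)
p: 0.22613 → 0.23799  (Δp = +0.01186)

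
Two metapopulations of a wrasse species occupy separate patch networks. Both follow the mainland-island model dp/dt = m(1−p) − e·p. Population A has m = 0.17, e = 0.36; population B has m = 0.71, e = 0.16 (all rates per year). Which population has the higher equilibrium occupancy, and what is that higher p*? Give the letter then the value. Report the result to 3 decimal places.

A: p*_A = m/(m+e) = 0.17/0.5300 = 0.3208.
B: p*_B = 0.71/0.8700 = 0.8161.
B is higher at 0.8161.

B, 0.816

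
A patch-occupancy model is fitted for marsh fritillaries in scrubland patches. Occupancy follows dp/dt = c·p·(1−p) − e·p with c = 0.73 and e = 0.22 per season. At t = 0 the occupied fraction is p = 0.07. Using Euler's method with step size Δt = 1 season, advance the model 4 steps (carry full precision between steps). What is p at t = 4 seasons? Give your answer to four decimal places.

Update rule: p ← p + [c·p·(1−p) − e·p]·Δt with Δt = 1.
t = 1: p = 0.07000 + (+0.03212) = 0.10212
t = 2: p = 0.10212 + (+0.04447) = 0.14659
t = 3: p = 0.14659 + (+0.05907) = 0.20567
t = 4: p = 0.20567 + (+0.07401) = 0.27968

0.2797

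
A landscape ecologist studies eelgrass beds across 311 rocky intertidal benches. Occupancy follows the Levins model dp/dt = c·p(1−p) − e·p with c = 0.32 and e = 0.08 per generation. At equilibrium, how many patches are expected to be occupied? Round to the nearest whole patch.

p* = 1 − e/c = 1 − 0.08/0.32 = 0.7500.
Expected occupied patches = N × p* = 311 × 0.7500 = 233.25 ≈ 233.

233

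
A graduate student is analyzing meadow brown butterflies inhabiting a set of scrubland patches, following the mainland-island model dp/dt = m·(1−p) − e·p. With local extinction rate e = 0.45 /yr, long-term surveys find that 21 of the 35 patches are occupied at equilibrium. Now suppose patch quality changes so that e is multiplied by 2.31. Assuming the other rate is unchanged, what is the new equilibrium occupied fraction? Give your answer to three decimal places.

0.394

Observed p* = 21/35 = 0.60000.
Balance m(1−p*) = e·p* gives m = e·p*/(1−p*) = 0.45×0.60000/0.40000 = 0.67500.
New p* = m/(m+e) = 0.67500/(0.67500+1.03950) = 0.39370.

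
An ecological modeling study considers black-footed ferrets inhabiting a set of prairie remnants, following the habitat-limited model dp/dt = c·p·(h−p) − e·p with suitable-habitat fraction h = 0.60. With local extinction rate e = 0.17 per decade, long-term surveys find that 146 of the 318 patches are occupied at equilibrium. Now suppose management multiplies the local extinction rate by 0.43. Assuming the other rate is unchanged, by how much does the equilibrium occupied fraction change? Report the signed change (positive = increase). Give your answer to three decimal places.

Observed p* = 146/318 = 0.45912.
Balance c(h−p*) = e gives c = e/(0.6 − 0.45912) = 0.17/0.14088 = 1.20670.
New p* = 0.6 − e/c = 0.6 − 0.07310/1.20670 = 0.53942.
Δp* = 0.53942 − 0.45912 = +0.08030.

0.080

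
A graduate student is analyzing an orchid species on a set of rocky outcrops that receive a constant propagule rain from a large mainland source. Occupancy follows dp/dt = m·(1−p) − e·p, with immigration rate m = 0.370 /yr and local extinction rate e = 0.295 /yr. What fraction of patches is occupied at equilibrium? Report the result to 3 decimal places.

At equilibrium the propagule rain into empty patches balances local extinction: m(1−p*) = e·p*.
p* = m/(m+e) = 0.370/(0.370+0.295) = 0.370/0.6650 = 0.5564.

0.556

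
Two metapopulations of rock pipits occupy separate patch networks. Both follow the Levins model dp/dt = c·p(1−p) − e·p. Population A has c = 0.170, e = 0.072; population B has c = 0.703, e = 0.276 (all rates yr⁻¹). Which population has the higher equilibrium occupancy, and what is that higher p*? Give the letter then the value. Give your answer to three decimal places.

B, 0.607

A: p*_A = 1 − 0.072/0.170 = 0.5765.
B: p*_B = 1 − 0.276/0.703 = 0.6074.
B is higher at 0.6074.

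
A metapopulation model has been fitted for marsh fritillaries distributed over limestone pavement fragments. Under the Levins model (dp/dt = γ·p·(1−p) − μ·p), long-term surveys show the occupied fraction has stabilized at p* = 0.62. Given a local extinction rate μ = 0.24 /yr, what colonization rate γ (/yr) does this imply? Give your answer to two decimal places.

At equilibrium γ(1−p*) = μ, so γ = μ/(1−p*).
γ = 0.24/(1 − 0.62) = 0.24/0.3800 = 0.6316.

0.63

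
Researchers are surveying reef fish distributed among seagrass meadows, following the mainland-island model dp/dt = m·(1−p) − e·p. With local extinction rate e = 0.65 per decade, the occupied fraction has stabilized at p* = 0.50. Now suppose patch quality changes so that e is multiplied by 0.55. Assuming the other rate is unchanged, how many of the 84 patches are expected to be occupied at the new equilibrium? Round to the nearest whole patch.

54

Balance m(1−p*) = e·p* gives m = e·p*/(1−p*) = 0.65×0.50000/0.50000 = 0.65000.
New p* = m/(m+e) = 0.65000/(0.65000+0.35750) = 0.64516.
Expected occupied = 84 × 0.64516 = 54.19 ≈ 54.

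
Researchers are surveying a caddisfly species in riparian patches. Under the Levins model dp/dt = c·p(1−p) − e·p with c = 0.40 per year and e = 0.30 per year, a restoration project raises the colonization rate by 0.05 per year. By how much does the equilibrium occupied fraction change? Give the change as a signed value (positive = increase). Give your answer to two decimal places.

0.08

Before: p* = 1 − 0.30/0.40 = 0.2500.
After the change, c = 0.45, e = 0.3, so p* = 1 − 0.3/0.45 = 0.3333.
Δp* = 0.3333 − 0.2500 = +0.0833.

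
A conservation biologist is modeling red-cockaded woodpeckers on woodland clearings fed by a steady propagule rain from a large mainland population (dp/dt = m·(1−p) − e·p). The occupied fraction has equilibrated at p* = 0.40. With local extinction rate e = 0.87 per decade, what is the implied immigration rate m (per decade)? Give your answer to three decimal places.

0.580

At equilibrium m(1−p*) = e·p*, so m = e·p*/(1−p*).
m = 0.87 × 0.40 / 0.6000 = 0.3480/0.6000 = 0.5800.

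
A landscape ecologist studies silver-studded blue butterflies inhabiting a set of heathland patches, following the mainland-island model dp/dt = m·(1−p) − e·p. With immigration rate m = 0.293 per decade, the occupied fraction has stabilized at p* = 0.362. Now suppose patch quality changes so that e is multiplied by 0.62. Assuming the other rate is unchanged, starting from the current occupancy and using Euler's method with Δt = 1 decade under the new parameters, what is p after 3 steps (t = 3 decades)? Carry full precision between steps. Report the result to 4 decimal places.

Balance m(1−p*) = e·p* gives e = m(1−p*)/p* = 0.293×0.63800/0.36200 = 0.51639.
Starting from p₀ = 0.36200; update p ← p + (dp/dt)·Δt with the new parameters.
  1  |  dp/dt·Δt = +0.071035  |  p_1 = 0.433035
  2  |  dp/dt·Δt = +0.027479  |  p_2 = 0.460514
  3  |  dp/dt·Δt = +0.010630  |  p_3 = 0.471144

0.4711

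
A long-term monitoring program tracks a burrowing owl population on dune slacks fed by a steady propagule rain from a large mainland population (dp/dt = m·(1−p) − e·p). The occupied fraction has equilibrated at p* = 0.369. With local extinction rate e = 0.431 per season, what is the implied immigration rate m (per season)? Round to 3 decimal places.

At equilibrium m(1−p*) = e·p*, so m = e·p*/(1−p*).
m = 0.431 × 0.369 / 0.6310 = 0.1590/0.6310 = 0.2520.

0.252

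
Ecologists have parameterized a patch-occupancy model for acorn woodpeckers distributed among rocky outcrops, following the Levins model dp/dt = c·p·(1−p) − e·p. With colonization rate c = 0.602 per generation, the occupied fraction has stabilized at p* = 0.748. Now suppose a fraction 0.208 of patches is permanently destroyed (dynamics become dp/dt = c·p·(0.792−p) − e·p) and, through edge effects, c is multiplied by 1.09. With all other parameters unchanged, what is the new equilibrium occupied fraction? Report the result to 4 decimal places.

Balance c(1−p*) = e gives e = 0.602×(1 − 0.74800) = 0.15170.
New p* = 0.792 − e/c = 0.792 − 0.15170/0.65618 = 0.56081.

0.5608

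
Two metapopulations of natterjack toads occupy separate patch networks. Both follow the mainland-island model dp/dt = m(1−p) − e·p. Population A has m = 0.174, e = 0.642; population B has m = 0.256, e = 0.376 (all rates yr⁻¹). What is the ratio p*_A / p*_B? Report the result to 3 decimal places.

A: p*_A = m/(m+e) = 0.174/0.8160 = 0.2132.
B: p*_B = 0.256/0.6320 = 0.4051.
p*_A / p*_B = 0.2132/0.4051 = 0.5264.

0.526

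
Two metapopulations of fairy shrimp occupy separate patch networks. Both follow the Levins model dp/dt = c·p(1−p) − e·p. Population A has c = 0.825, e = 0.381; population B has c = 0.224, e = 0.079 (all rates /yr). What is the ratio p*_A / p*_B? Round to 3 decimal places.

A: p*_A = 1 − 0.381/0.825 = 0.5382.
B: p*_B = 1 − 0.079/0.224 = 0.6473.
p*_A / p*_B = 0.5382/0.6473 = 0.8314.

0.831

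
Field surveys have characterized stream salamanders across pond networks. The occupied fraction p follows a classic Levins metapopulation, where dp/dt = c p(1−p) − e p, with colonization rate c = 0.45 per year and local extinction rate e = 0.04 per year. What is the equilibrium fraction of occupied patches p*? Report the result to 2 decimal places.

At equilibrium, colonization balances extinction: c·p*·(1−p*) = e·p*.
So p* = 1 − e/c = 1 − 0.04/0.45 = 1 − 0.0889 = 0.9111.

0.91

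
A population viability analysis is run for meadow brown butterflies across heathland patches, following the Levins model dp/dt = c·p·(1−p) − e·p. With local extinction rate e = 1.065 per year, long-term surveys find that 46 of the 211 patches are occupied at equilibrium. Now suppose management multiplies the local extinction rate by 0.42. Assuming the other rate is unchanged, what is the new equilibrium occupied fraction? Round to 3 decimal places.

Observed p* = 46/211 = 0.21801.
Balance c(1−p*) = e gives c = e/(1 − 0.21801) = 1.065/0.78199 = 1.36191.
New p* = 1 − e/c = 1 − 0.44730/1.36191 = 0.67156.

0.672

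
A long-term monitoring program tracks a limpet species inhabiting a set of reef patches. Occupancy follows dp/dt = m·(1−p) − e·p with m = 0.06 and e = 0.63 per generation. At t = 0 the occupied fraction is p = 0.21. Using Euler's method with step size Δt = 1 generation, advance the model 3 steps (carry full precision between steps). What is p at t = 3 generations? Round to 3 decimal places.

Update rule: p ← p + [m·(1−p) − e·p]·Δt with Δt = 1.
p: 0.21000 → 0.12510  (Δp = -0.08490)
p: 0.12510 → 0.09878  (Δp = -0.02632)
p: 0.09878 → 0.09062  (Δp = -0.00816)

0.091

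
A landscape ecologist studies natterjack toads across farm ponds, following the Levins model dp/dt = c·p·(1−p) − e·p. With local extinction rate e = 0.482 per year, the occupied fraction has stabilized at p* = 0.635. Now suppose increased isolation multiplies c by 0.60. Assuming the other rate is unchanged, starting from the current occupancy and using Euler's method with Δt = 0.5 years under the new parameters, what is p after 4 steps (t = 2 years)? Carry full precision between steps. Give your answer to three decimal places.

0.481

Balance c(1−p*) = e gives c = e/(1 − 0.63500) = 0.482/0.36500 = 1.32055.
Starting from p₀ = 0.63500; update p ← p + (dp/dt)·Δt with the new parameters.
t = 0.5: p = 0.63500 + (-0.06121) = 0.57379
t = 1: p = 0.57379 + (-0.04140) = 0.53239
t = 1.5: p = 0.53239 + (-0.02968) = 0.50271
t = 2: p = 0.50271 + (-0.02211) = 0.48059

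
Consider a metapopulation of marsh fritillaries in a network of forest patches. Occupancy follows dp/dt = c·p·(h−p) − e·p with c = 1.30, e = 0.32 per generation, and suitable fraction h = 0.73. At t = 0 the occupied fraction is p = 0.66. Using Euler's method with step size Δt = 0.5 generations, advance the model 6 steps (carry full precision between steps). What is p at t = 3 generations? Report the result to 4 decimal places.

0.4958

Update rule: p ← p + [c·p·(h−p) − e·p]·Δt with Δt = 0.5.
step 1: Δp = -0.07557, p = 0.58443
step 2: Δp = -0.03821, p = 0.54622
step 3: Δp = -0.02215, p = 0.52407
step 4: Δp = -0.01370, p = 0.51037
step 5: Δp = -0.00880, p = 0.50157
step 6: Δp = -0.00578, p = 0.49579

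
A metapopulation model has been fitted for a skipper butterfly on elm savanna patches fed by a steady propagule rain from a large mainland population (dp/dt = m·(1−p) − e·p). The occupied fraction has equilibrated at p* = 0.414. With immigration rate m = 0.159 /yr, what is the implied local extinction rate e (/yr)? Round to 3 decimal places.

At equilibrium m(1−p*) = e·p*, so e = m(1−p*)/p*.
e = 0.159 × 0.5860 / 0.414 = 0.2251.

0.225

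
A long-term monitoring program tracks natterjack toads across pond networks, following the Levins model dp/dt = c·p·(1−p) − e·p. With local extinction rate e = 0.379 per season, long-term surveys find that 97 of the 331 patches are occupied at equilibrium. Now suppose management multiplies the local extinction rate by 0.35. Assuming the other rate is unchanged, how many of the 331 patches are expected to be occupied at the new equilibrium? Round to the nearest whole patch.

249

Observed p* = 97/331 = 0.29305.
Balance c(1−p*) = e gives c = e/(1 − 0.29305) = 0.379/0.70695 = 0.53611.
New p* = 1 − e/c = 1 − 0.13265/0.53611 = 0.75257.
Expected occupied = 331 × 0.75257 = 249.10 ≈ 249.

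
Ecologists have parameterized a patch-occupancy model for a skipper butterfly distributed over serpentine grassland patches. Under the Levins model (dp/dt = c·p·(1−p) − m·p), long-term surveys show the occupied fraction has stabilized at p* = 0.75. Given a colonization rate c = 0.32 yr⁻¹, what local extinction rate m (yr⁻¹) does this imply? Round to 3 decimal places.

0.080

At equilibrium c(1−p*) = m.
m = 0.32 × (1 − 0.75) = 0.32 × 0.2500 = 0.0800.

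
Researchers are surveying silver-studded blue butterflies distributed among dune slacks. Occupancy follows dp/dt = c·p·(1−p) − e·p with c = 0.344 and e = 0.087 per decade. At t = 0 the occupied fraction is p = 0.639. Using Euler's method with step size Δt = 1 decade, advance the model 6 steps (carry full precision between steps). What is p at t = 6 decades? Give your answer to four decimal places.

0.7255

Update rule: p ← p + [c·p·(1−p) − e·p]·Δt with Δt = 1.
p: 0.63900 → 0.66276  (Δp = +0.02376)
p: 0.66276 → 0.68199  (Δp = +0.01923)
p: 0.68199 → 0.69726  (Δp = +0.01527)
p: 0.69726 → 0.70921  (Δp = +0.01195)
p: 0.70921 → 0.71846  (Δp = +0.00924)
p: 0.71846 → 0.72553  (Δp = +0.00708)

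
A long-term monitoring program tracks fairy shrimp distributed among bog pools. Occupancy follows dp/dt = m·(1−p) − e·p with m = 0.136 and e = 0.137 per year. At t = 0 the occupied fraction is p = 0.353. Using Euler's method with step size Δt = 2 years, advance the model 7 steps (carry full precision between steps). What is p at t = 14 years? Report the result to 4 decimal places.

0.4976

Update rule: p ← p + [m·(1−p) − e·p]·Δt with Δt = 2.
t = 2: p = 0.35300 + (+0.07926) = 0.43226
t = 4: p = 0.43226 + (+0.03598) = 0.46825
t = 6: p = 0.46825 + (+0.01634) = 0.48458
t = 8: p = 0.48458 + (+0.00742) = 0.49200
t = 10: p = 0.49200 + (+0.00337) = 0.49537
t = 12: p = 0.49537 + (+0.00153) = 0.49690
t = 14: p = 0.49690 + (+0.00069) = 0.49759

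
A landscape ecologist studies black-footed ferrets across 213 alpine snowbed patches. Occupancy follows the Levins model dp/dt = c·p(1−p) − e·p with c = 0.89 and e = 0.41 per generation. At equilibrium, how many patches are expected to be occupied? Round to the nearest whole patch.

p* = 1 − e/c = 1 − 0.41/0.89 = 0.5393.
Expected occupied patches = N × p* = 213 × 0.5393 = 114.88 ≈ 115.

115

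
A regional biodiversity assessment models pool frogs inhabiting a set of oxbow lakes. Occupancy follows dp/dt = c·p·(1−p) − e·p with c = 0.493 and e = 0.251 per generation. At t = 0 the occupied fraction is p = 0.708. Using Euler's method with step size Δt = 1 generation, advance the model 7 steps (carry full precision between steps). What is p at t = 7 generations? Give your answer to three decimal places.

0.511

Update rule: p ← p + [c·p·(1−p) − e·p]·Δt with Δt = 1.
  1  |  dp/dt·Δt = -0.075787  |  p_1 = 0.632213
  2  |  dp/dt·Δt = -0.044053  |  p_2 = 0.588160
  3  |  dp/dt·Δt = -0.028210  |  p_3 = 0.559950
  4  |  dp/dt·Δt = -0.019069  |  p_4 = 0.540881
  5  |  dp/dt·Δt = -0.013335  |  p_5 = 0.527546
  6  |  dp/dt·Δt = -0.009538  |  p_6 = 0.518008
  7  |  dp/dt·Δt = -0.006930  |  p_7 = 0.511078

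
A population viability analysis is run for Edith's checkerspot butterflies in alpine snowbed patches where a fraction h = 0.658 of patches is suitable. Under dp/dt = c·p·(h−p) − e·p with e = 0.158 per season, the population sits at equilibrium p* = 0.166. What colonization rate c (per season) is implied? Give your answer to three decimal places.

At equilibrium c(h−p*) = e, so c = e/(h−p*).
c = 0.158/(0.658 − 0.166) = 0.158/0.4920 = 0.3211.

0.321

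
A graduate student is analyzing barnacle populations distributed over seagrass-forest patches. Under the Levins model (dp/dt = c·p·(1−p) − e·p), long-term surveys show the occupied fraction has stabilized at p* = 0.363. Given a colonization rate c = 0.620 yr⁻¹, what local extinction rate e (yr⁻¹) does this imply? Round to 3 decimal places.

At equilibrium c(1−p*) = e.
e = 0.620 × (1 − 0.363) = 0.620 × 0.6370 = 0.3949.

0.395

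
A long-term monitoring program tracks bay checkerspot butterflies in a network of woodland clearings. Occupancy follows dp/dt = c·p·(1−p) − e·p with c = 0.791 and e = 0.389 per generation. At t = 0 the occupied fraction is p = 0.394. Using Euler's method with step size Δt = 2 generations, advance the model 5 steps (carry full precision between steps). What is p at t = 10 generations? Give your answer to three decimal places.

0.508

Update rule: p ← p + [c·p·(1−p) − e·p]·Δt with Δt = 2.
p: 0.39400 → 0.46519  (Δp = +0.07119)
p: 0.46519 → 0.49686  (Δp = +0.03166)
p: 0.49686 → 0.50579  (Δp = +0.00893)
p: 0.50579 → 0.50773  (Δp = +0.00195)
p: 0.50773 → 0.50812  (Δp = +0.00039)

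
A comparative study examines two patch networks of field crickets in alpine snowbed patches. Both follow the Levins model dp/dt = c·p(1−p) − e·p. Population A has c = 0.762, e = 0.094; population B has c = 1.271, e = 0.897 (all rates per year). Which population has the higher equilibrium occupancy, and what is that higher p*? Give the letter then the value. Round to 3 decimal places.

A, 0.877

A: p*_A = 1 − 0.094/0.762 = 0.8766.
B: p*_B = 1 − 0.897/1.271 = 0.2943.
A is higher at 0.8766.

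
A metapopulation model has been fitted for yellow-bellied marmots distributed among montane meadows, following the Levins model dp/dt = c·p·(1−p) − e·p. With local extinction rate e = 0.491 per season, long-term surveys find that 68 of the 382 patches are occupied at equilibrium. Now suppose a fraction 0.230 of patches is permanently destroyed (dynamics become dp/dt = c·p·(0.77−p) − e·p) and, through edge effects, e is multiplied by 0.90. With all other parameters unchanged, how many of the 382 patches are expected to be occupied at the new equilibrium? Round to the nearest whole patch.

Observed p* = 68/382 = 0.17801.
Balance c(1−p*) = e gives c = e/(1 − 0.17801) = 0.491/0.82199 = 0.59733.
New p* = 0.77 − e/c = 0.77 − 0.44190/0.59733 = 0.03021.
Expected occupied = 382 × 0.03021 = 11.54 ≈ 12.

12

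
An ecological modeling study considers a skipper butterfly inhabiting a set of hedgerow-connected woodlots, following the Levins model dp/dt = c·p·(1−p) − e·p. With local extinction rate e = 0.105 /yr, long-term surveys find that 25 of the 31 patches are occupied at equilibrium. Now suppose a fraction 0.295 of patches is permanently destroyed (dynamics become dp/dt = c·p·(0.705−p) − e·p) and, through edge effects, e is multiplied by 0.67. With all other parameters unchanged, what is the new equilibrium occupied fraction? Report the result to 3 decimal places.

0.575

Observed p* = 25/31 = 0.80645.
Balance c(1−p*) = e gives c = e/(1 − 0.80645) = 0.105/0.19355 = 0.54250.
New p* = 0.705 − e/c = 0.705 − 0.07035/0.54250 = 0.57532.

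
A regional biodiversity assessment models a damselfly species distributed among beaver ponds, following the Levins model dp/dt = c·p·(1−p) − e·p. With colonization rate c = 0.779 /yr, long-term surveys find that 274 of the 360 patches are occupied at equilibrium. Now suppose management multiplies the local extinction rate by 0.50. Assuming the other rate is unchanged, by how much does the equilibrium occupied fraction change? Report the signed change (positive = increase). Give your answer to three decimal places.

Observed p* = 274/360 = 0.76111.
Balance c(1−p*) = e gives e = 0.779×(1 − 0.76111) = 0.18610.
New p* = 1 − e/c = 1 − 0.09305/0.77900 = 0.88055.
Δp* = 0.88055 − 0.76111 = +0.11944.

0.119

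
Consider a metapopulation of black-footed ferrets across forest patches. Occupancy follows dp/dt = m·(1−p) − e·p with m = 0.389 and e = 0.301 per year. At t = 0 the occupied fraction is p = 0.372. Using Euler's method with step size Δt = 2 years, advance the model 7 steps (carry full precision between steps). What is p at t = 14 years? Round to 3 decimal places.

0.564

Update rule: p ← p + [m·(1−p) − e·p]·Δt with Δt = 2.
t = 2: p = 0.37200 + (+0.26464) = 0.63664
t = 4: p = 0.63664 + (-0.10056) = 0.53608
t = 6: p = 0.53608 + (+0.03821) = 0.57429
t = 8: p = 0.57429 + (-0.01452) = 0.55977
t = 10: p = 0.55977 + (+0.00552) = 0.56529
t = 12: p = 0.56529 + (-0.00210) = 0.56319
t = 14: p = 0.56319 + (+0.00080) = 0.56399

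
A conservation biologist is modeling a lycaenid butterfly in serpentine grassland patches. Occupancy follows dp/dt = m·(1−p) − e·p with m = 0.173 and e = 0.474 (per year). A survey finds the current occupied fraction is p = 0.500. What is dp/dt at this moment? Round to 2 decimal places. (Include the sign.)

Colonization term: m·(1−p) = 0.173×0.5000 = 0.08650.
Extinction term: e·p = 0.23700.
dp/dt = 0.08650 − 0.23700 = -0.15050.

-0.15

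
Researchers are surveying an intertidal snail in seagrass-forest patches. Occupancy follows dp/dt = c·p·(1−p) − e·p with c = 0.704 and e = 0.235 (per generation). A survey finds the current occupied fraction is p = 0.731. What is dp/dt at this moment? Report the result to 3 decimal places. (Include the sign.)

-0.033

Colonization term: c·p·(1−p) = 0.704×0.731×0.2690 = 0.13843.
Extinction term: e·p = 0.17178.
dp/dt = 0.13843 − 0.17178 = -0.03335.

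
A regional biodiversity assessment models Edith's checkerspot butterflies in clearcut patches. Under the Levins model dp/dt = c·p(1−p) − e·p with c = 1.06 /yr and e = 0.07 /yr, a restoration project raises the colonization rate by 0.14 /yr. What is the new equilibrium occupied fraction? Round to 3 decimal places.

Before: p* = 1 − 0.07/1.06 = 0.9340.
After the change, c = 1.2, e = 0.07, so p* = 1 − 0.07/1.2 = 0.9417.

0.942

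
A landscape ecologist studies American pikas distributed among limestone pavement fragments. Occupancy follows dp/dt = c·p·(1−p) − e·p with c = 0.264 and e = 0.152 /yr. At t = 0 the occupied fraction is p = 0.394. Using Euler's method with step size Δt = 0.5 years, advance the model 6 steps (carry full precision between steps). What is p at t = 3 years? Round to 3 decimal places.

0.402

Update rule: p ← p + [c·p·(1−p) − e·p]·Δt with Δt = 0.5.
t = 0.5: p = 0.39400 + (+0.00157) = 0.39557
t = 1: p = 0.39557 + (+0.00150) = 0.39707
t = 1.5: p = 0.39707 + (+0.00142) = 0.39849
t = 2: p = 0.39849 + (+0.00135) = 0.39985
t = 2.5: p = 0.39985 + (+0.00129) = 0.40114
t = 3: p = 0.40114 + (+0.00122) = 0.40236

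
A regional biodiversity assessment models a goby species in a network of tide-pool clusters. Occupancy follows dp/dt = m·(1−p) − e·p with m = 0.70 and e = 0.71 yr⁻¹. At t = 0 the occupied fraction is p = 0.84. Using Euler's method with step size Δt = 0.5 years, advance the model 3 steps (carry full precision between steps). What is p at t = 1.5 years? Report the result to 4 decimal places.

Update rule: p ← p + [m·(1−p) − e·p]·Δt with Δt = 0.5.
  1  |  dp/dt·Δt = -0.242200  |  p_1 = 0.597800
  2  |  dp/dt·Δt = -0.071449  |  p_2 = 0.526351
  3  |  dp/dt·Δt = -0.021077  |  p_3 = 0.505274

0.5053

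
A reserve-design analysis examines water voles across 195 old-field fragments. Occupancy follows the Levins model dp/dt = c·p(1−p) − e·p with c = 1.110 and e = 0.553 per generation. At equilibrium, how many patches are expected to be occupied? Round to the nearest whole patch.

98

p* = 1 − e/c = 1 − 0.553/1.110 = 0.5018.
Expected occupied patches = N × p* = 195 × 0.5018 = 97.85 ≈ 98.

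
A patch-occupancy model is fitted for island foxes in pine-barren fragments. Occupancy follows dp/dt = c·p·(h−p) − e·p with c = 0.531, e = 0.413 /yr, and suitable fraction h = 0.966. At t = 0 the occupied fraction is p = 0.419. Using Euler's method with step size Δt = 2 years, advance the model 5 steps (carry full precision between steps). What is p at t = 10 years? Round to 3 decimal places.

0.222

Update rule: p ← p + [c·p·(h−p) − e·p]·Δt with Δt = 2.
  1  |  dp/dt·Δt = -0.102691  |  p_1 = 0.316309
  2  |  dp/dt·Δt = -0.043027  |  p_2 = 0.273282
  3  |  dp/dt·Δt = -0.024687  |  p_3 = 0.248596
  4  |  dp/dt·Δt = -0.015939  |  p_4 = 0.232656
  5  |  dp/dt·Δt = -0.010979  |  p_5 = 0.221678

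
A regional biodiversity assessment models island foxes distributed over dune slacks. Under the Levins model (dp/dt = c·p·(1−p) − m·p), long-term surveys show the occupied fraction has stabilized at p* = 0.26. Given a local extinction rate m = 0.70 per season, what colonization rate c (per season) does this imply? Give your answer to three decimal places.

0.946

At equilibrium c(1−p*) = m, so c = m/(1−p*).
c = 0.70/(1 − 0.26) = 0.70/0.7400 = 0.9459.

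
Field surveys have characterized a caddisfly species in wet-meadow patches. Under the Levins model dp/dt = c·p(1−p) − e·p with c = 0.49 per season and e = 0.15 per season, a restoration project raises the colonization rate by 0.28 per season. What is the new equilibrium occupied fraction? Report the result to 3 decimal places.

Before: p* = 1 − 0.15/0.49 = 0.6939.
After the change, c = 0.77, e = 0.15, so p* = 1 − 0.15/0.77 = 0.8052.

0.805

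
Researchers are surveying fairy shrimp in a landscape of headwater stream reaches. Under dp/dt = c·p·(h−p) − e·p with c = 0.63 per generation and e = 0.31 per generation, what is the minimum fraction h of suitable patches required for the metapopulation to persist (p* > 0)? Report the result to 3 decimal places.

p* = h − e/c is positive only when h > e/c.
h_min = e/c = 0.31/0.63 = 0.4921.

0.492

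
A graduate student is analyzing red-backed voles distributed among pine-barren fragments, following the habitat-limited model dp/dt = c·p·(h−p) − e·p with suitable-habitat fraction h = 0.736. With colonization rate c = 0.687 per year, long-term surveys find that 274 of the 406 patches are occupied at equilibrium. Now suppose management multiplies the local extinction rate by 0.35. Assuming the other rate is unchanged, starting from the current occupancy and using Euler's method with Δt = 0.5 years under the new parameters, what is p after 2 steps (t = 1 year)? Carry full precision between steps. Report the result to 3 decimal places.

Observed p* = 274/406 = 0.67488.
Balance c(h−p*) = e gives e = 0.687×(0.736 − 0.67488) = 0.04199.
Starting from p₀ = 0.67488; update p ← p + (dp/dt)·Δt with the new parameters.
t = 0.5: p = 0.67488 + (+0.00921) = 0.68409
t = 1: p = 0.68409 + (+0.00717) = 0.69126

0.691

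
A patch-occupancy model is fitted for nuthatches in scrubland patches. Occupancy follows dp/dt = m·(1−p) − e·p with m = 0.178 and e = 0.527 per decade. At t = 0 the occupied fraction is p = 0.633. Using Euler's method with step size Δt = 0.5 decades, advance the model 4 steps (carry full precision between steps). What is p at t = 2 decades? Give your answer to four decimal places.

0.3194

Update rule: p ← p + [m·(1−p) − e·p]·Δt with Δt = 0.5.
t = 0.5: p = 0.63300 + (-0.13413) = 0.49887
t = 1: p = 0.49887 + (-0.08685) = 0.41202
t = 1.5: p = 0.41202 + (-0.05624) = 0.35578
t = 2: p = 0.35578 + (-0.03641) = 0.31937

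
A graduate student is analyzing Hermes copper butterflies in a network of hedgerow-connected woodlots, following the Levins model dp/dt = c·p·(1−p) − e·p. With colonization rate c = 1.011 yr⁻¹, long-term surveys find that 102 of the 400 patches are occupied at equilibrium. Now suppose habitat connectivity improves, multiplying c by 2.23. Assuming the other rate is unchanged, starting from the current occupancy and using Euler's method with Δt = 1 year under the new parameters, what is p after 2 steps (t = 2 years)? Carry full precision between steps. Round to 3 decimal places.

0.685

Observed p* = 102/400 = 0.25500.
Balance c(1−p*) = e gives e = 1.011×(1 − 0.25500) = 0.75319.
Starting from p₀ = 0.25500; update p ← p + (dp/dt)·Δt with the new parameters.
p: 0.25500 → 0.49124  (Δp = +0.23624)
p: 0.49124 → 0.68470  (Δp = +0.19346)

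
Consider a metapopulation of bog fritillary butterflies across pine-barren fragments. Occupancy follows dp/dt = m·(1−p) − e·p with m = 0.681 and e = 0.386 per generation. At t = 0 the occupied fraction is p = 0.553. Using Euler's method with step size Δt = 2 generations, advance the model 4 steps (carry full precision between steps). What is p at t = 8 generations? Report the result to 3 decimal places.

0.497

Update rule: p ← p + [m·(1−p) − e·p]·Δt with Δt = 2.
step 1: Δp = +0.18190, p = 0.73490
step 2: Δp = -0.20627, p = 0.52863
step 3: Δp = +0.23391, p = 0.76254
step 4: Δp = -0.26526, p = 0.49728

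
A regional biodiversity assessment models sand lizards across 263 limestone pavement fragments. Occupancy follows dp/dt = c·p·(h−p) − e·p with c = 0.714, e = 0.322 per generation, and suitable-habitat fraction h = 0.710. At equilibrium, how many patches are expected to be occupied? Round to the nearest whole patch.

68

p* = h − e/c = 0.710 − 0.4510 = 0.2590.
Expected occupied patches = N × p* = 263 × 0.2590 = 68.12 ≈ 68.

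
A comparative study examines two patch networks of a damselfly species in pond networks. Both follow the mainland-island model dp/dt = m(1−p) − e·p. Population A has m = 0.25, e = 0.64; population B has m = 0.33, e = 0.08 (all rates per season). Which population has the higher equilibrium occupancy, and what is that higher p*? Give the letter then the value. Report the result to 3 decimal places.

A: p*_A = m/(m+e) = 0.25/0.8900 = 0.2809.
B: p*_B = 0.33/0.4100 = 0.8049.
B is higher at 0.8049.

B, 0.805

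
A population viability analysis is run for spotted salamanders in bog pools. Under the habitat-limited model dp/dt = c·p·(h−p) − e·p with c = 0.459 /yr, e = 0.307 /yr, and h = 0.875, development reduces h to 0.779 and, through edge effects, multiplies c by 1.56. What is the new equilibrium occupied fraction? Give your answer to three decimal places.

0.350

Before: p* = h − e/c = 0.875 − 0.307/0.459 = 0.875 − 0.6688 = 0.2062.
After: c = 0.71604, e = 0.307, h = 0.779; p* = 0.779 − 0.307/0.71604 = 0.3503.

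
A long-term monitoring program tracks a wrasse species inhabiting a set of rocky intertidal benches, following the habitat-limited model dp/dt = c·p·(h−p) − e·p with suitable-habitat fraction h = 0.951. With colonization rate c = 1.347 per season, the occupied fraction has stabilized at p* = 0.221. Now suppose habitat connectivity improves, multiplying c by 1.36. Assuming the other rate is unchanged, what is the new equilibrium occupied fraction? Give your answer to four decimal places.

0.4142

Balance c(h−p*) = e gives e = 1.347×(0.951 − 0.22100) = 0.98331.
New p* = 0.951 − e/c = 0.951 − 0.98331/1.83192 = 0.41424.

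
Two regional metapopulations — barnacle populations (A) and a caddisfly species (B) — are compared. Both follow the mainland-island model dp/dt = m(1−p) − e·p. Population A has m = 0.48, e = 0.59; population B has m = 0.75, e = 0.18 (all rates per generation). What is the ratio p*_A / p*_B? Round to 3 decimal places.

A: p*_A = m/(m+e) = 0.48/1.0700 = 0.4486.
B: p*_B = 0.75/0.9300 = 0.8065.
p*_A / p*_B = 0.4486/0.8065 = 0.5563.

0.556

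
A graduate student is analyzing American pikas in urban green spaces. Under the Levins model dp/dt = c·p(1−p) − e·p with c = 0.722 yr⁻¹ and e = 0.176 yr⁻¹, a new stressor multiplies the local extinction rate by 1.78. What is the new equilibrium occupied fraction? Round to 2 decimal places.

Before: p* = 1 − 0.176/0.722 = 0.7562.
After the change, c = 0.722, e = 0.31328, so p* = 1 − 0.31328/0.722 = 0.5661.

0.57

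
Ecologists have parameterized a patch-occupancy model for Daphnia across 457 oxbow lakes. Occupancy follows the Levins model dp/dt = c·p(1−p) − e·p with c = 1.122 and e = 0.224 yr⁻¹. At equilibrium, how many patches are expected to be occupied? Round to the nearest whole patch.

366

p* = 1 − e/c = 1 − 0.224/1.122 = 0.8004.
Expected occupied patches = N × p* = 457 × 0.8004 = 365.76 ≈ 366.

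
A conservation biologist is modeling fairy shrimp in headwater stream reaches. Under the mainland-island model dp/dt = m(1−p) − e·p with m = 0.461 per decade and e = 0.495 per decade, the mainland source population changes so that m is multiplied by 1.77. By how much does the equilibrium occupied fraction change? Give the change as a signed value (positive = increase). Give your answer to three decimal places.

0.140

Before: p* = 0.461/(0.461+0.495) = 0.4822.
After: m = 0.81597, e = 0.495; p* = 0.81597/1.3110 = 0.6224.
Δp* = 0.6224 − 0.4822 = +0.1402.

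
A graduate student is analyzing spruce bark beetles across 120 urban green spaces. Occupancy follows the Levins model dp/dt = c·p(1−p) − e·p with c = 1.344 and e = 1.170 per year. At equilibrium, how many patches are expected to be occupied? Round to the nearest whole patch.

p* = 1 − e/c = 1 − 1.170/1.344 = 0.1295.
Expected occupied patches = N × p* = 120 × 0.1295 = 15.54 ≈ 16.

16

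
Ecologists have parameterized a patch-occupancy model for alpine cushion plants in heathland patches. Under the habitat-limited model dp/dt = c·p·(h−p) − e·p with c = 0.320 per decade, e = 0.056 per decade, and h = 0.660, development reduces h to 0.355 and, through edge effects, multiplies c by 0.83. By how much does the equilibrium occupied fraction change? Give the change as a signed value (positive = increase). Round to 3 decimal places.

-0.341

Before: p* = h − e/c = 0.660 − 0.056/0.320 = 0.660 − 0.1750 = 0.4850.
After: c = 0.2656, e = 0.056, h = 0.355; p* = 0.355 − 0.056/0.2656 = 0.1442.
Δp* = 0.1442 − 0.4850 = -0.3408.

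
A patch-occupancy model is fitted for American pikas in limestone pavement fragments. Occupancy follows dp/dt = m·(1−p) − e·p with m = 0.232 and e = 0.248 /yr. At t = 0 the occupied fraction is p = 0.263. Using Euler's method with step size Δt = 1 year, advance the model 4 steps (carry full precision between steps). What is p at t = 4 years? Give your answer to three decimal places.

0.467

Update rule: p ← p + [m·(1−p) − e·p]·Δt with Δt = 1.
step 1: Δp = +0.10576, p = 0.36876
step 2: Δp = +0.05500, p = 0.42376
step 3: Δp = +0.02860, p = 0.45235
step 4: Δp = +0.01487, p = 0.46722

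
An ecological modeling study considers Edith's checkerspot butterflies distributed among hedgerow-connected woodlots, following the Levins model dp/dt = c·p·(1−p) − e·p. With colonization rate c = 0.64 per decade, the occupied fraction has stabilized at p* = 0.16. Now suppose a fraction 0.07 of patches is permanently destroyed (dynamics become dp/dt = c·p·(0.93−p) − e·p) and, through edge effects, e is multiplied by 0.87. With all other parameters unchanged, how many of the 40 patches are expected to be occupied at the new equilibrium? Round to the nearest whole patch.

Balance c(1−p*) = e gives e = 0.64×(1 − 0.16000) = 0.53760.
New p* = 0.93 − e/c = 0.93 − 0.46771/0.64000 = 0.19920.
Expected occupied = 40 × 0.19920 = 7.97 ≈ 8.

8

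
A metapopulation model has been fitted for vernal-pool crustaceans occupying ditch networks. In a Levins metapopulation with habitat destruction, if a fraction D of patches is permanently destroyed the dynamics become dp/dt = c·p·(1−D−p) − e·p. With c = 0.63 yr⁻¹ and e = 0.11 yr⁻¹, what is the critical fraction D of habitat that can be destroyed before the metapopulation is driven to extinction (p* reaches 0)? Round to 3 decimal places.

0.825

The nontrivial equilibrium is p* = (1−D) − e/c; extinction occurs when this hits zero.
So D_crit = 1 − e/c = 1 − 0.11/0.63 = 1 − 0.1746 = 0.8254.
This equals the undisturbed p*, a classic result of Lande's extension.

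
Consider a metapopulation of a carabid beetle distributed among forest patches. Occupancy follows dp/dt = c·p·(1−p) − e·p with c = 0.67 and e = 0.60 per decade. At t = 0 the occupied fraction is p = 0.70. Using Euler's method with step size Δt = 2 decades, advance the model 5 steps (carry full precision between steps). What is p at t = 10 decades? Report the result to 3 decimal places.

Update rule: p ← p + [c·p·(1−p) − e·p]·Δt with Δt = 2.
t = 2: p = 0.70000 + (-0.55860) = 0.14140
t = 4: p = 0.14140 + (-0.00700) = 0.13440
t = 6: p = 0.13440 + (-0.00539) = 0.12901
t = 8: p = 0.12901 + (-0.00424) = 0.12477
t = 10: p = 0.12477 + (-0.00339) = 0.12138

0.121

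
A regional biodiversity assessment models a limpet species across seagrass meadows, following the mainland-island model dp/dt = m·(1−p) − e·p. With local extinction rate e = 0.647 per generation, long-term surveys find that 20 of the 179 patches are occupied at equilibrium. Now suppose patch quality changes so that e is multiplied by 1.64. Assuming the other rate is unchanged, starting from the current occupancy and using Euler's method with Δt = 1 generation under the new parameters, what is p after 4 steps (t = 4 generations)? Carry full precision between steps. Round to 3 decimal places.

Observed p* = 20/179 = 0.11173.
Balance m(1−p*) = e·p* gives m = e·p*/(1−p*) = 0.647×0.11173/0.88827 = 0.08138.
Starting from p₀ = 0.11173; update p ← p + (dp/dt)·Δt with the new parameters.
t = 1: p = 0.11173 + (-0.04627) = 0.06547
t = 2: p = 0.06547 + (+0.00659) = 0.07206
t = 3: p = 0.07206 + (-0.00094) = 0.07112
t = 4: p = 0.07112 + (+0.00013) = 0.07125

0.071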